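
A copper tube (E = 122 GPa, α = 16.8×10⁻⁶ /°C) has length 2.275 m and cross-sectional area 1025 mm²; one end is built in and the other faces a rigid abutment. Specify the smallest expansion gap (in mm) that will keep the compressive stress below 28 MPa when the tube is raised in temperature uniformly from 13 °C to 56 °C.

g ≈ 1.12 mm

Free expansion if unrestrained: δ_free = αΔT L = 16.8×10⁻⁶ × 43 × 2275 = 1.643 mm.
A stress of 28 MPa corresponds to the wall pushing the tube back by σL/E = 28×2275/(122×10³) = 0.5221 mm.
The gap must absorb the remainder: g_min = 1.643 − 0.5221 = 1.121 mm.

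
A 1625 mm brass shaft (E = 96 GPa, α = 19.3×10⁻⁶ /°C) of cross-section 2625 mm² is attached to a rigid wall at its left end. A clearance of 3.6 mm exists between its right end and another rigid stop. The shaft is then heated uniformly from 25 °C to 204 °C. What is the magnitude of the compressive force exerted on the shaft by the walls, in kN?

P ≈ 312 kN

If the wall were absent the shaft would grow by αΔT L = 19.3×10⁻⁶ × 179 × 1625 = 5.614 mm.
This exceeds the 3.6 mm gap, so the wall pushes back. The portion of expansion that must be recovered elastically is δ_free − gap = 5.614 − 3.6 = 2.014 mm.
So σ = E(δ_free − g)/L = 96×10³ × 2.014/1625 = 119 MPa.
Force on the wall = σA = 119 × 2625 mm² = 312.3 kN.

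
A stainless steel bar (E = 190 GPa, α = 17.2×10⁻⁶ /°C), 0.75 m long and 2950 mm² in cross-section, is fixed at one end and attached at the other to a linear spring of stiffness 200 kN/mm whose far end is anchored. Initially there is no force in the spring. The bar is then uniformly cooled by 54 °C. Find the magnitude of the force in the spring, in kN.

P ≈ 110 kN

The unrestrained thermal change is αΔT L = 17.2×10⁻⁶ × 54 × 750 = 0.6966 mm.
Let P be the tensile force in the spring. The bar extends elastically by PL/(AE) and the spring stretches by P/k; together these equal δ_free.
P [ L/(AE) + 1/k ] = δ_free → P [ 750/(2950×190×10³) + 1/(200×10³) ] = 0.6966.
P = 0.6966 / 6.338×10⁻⁶ = 109900 N.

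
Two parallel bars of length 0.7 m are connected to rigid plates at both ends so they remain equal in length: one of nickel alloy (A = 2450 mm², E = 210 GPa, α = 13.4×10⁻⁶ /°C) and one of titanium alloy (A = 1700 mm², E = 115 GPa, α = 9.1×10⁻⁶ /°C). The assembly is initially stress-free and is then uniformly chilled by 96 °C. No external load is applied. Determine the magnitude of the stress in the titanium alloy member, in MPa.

The nickel alloy has the larger α, so on cooling it would change length more than the titanium alloy if both were free. The rigid plates force a common final length, so the nickel alloy is put into tension and the titanium alloy into compression, with equal and opposite forces P (no external load).
Compatibility of the two members (thermal + elastic change equal): (α₁ − α₂)ΔT = P·[1/(A₁E₁) + 1/(A₂E₂)].
|α₁ − α₂|·ΔT = 4.3×10⁻⁶ × 96 = 0.0004128.
1/(A₁E₁) + 1/(A₂E₂) = 1/(2450×210×10³) + 1/(1700×115×10³) = 7.059×10⁻⁹ N⁻¹.
So P = 0.0004128 / 7.059×10⁻⁹ = 58.48 kN.
σ_{titanium alloy} = P/A₂ = 58480/1700 = 34.4 MPa, compressive.

σ ≈ 34.4 MPa (compressive)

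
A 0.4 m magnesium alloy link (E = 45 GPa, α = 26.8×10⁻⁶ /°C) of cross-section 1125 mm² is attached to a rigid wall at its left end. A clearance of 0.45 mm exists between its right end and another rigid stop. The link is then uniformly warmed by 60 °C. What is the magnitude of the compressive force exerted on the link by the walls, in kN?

P ≈ 24.5 kN

Unrestrained expansion: δ_free = αΔT L = 26.8×10⁻⁶ × 60 × 400 = 0.6432 mm.
After closing the 0.45 mm clearance, 0.6432 − 0.45 = 0.1932 mm of expansion remains to be suppressed by the wall.
That suppressed elongation corresponds to σ = E·Δ/L = 45×10³ × 0.1932/400 = 21.73 MPa.
Force on the wall = σA = 21.73 × 1125 mm² = 24.45 kN.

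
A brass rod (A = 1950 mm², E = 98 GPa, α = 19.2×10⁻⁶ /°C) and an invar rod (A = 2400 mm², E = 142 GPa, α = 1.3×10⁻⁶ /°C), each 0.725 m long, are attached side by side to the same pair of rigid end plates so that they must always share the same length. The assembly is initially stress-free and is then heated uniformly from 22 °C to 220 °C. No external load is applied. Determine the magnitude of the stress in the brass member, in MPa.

σ ≈ 223 MPa (compressive)

Equilibrium of a rigid end plate with no external load gives equal and opposite internal forces ±P in the two members. Since α_{brass} > α_{invar}, heating drives the brass into compression and the invar into tension.
Compatibility of the two members (thermal + elastic change equal): (α₁ − α₂)ΔT = P·[1/(A₁E₁) + 1/(A₂E₂)].
|α₁ − α₂|·ΔT = 17.9×10⁻⁶ × 198 = 0.003544.
1/(A₁E₁) + 1/(A₂E₂) = 1/(1950×98×10³) + 1/(2400×142×10³) = 8.167×10⁻⁹ N⁻¹.
So P = 0.003544 / 8.167×10⁻⁹ = 434 kN.
σ_{brass} = P/A₁ = 434000/1950 = 222.5 MPa, compressive.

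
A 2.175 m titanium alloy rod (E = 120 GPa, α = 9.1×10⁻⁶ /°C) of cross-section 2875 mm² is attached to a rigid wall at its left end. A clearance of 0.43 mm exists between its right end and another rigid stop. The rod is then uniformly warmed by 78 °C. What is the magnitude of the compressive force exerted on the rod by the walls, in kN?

P ≈ 177 kN

If the wall were absent the rod would grow by αΔT L = 9.1×10⁻⁶ × 78 × 2175 = 1.544 mm.
This exceeds the 0.43 mm gap, so the wall pushes back. The portion of expansion that must be recovered elastically is δ_free − gap = 1.544 − 0.43 = 1.114 mm.
Compatibility: PL/(AE) = 1.114 mm, so σ = P/A = E × (1.114/2175) = 61.45 MPa.
P = σA = 61.45 × 2875 = 176.7 kN.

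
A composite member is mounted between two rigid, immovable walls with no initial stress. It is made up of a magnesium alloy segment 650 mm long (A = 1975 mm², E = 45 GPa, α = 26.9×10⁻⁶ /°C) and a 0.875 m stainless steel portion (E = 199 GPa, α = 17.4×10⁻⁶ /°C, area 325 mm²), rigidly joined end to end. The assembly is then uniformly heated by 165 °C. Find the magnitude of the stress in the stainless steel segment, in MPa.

With the walls removed the bar would change length by δ_free = Σ αᵢΔT Lᵢ = 26.9×10⁻⁶×165×650 + 17.4×10⁻⁶×165×875 = 5.397 mm.
The rigid supports impose zero overall length change; the single axial force P common to all segments must satisfy P Σ Lᵢ/(AᵢEᵢ) = δ_free.
The series flexibility is Σ Lᵢ/(AᵢEᵢ) = 650/(1975×45×10³) + 875/(325×199×10³) = 2.084×10⁻⁵ mm/N.
So P = 5.397 / 2.084×10⁻⁵ = 258.9 kN, compressive.
σ_{stainless steel} = P / A = 258900 / 325 = 796.8 MPa.

σ ≈ 797 MPa (compressive)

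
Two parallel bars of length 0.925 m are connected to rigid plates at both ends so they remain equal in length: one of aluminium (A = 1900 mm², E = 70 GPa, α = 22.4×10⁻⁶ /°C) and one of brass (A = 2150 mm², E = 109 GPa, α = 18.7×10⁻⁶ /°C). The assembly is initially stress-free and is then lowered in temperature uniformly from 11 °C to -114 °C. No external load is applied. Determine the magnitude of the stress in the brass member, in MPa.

σ ≈ 18.3 MPa (compressive)

Both members must finish at the same length. With the larger α, the aluminium tends to over-contract; the plates restrain it, putting the aluminium in tension and the brass in compression. With no external load the two internal forces are equal and opposite, magnitude P.
Setting the final lengths equal and cancelling L: (α₁ − α₂)ΔT = P/(A₁E₁) + P/(A₂E₂).
|α₁ − α₂|·ΔT = 3.7×10⁻⁶ × 125 = 0.0004625.
1/(A₁E₁) + 1/(A₂E₂) = 1/(1900×70×10³) + 1/(2150×109×10³) = 1.179×10⁻⁸ N⁻¹.
P = 0.0004625 / 1.179×10⁻⁸ = 39240 N = 39.24 kN.
σ_{brass} = P/A₂ = 39240/2150 = 18.25 MPa, compressive.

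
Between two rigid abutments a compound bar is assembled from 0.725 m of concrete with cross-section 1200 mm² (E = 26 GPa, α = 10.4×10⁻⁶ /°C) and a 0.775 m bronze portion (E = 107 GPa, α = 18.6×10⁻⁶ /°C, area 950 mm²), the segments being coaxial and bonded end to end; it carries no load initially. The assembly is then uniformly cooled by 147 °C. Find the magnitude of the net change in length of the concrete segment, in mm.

|ΔL| ≈ 1.32 mm

With the walls removed the bar would change length by δ_free = Σ αᵢΔT Lᵢ = 10.4×10⁻⁶×147×725 + 18.6×10⁻⁶×147×775 = 3.227 mm.
Since the ends are fixed, an axial force P builds up, equal in every segment, with P · Σ Lᵢ/(AᵢEᵢ) = δ_free.
The series flexibility is Σ Lᵢ/(AᵢEᵢ) = 725/(1200×26×10³) + 775/(950×107×10³) = 3.086×10⁻⁵ mm/N.
P = 3.227 / 3.086×10⁻⁵ = 104600 N = 104.6 kN, tensile.
For the concrete segment, free thermal change = 10.4×10⁻⁶×147×725 = 1.108 mm and elastic change from P = 104600×725/(1200×26×10³) = 2.43 mm; these oppose, so the net change is 1.32 mm (segment lengthens).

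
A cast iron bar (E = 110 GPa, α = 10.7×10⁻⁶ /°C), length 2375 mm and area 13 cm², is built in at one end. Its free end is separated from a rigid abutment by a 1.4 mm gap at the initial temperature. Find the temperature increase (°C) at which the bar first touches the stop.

ΔT ≈ 55.1 °C

Contact occurs when the free expansion equals the gap: αΔT L = 1.4 mm.
So ΔT = g/(αL) = 1.4/(10.7×10⁻⁶ × 2375) = 55.09 °C.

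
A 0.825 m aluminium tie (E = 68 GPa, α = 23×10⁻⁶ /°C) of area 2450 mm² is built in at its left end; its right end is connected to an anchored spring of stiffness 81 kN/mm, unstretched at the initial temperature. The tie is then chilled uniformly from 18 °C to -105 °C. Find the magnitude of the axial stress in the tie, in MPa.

σ ≈ 55.1 MPa (tensile)

The unrestrained thermal change is αΔT L = 23×10⁻⁶ × 123 × 825 = 2.334 mm.
With a force P in the spring, the elastic change of the tie is PL/(AE) and that of the spring is P/k; compatibility requires their sum to equal δ_free.
P [ L/(AE) + 1/k ] = δ_free → P [ 825/(2450×68×10³) + 1/(81×10³) ] = 2.334.
P = 2.334 / 1.73×10⁻⁵ = 134900 N.
σ = P/A = 134900/2450 = 55.07 MPa.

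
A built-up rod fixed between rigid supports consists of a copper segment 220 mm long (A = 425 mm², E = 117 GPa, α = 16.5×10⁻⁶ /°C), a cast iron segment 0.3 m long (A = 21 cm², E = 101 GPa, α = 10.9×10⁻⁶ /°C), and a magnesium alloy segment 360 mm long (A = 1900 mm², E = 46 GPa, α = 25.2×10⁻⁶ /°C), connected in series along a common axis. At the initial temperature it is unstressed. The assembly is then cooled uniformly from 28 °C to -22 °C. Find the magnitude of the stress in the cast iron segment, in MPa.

With the walls removed the bar would change length by δ_free = Σ αᵢΔT Lᵢ = 16.5×10⁻⁶×50×220 + 10.9×10⁻⁶×50×300 + 25.2×10⁻⁶×50×360 = 0.7986 mm.
The walls prevent any net length change, so an axial force P (same in every segment) develops. Compatibility: P · Σ Lᵢ/(AᵢEᵢ) = δ_free.
The series flexibility is Σ Lᵢ/(AᵢEᵢ) = 220/(425×117×10³) + 300/(2100×101×10³) + 360/(1900×46×10³) = 9.958×10⁻⁶ mm/N.
So P = 0.7986 / 9.958×10⁻⁶ = 80.2 kN, tensile.
σ_{cast iron} = P / A = 80200 / 2100 = 38.19 MPa.

σ ≈ 38.2 MPa (tensile)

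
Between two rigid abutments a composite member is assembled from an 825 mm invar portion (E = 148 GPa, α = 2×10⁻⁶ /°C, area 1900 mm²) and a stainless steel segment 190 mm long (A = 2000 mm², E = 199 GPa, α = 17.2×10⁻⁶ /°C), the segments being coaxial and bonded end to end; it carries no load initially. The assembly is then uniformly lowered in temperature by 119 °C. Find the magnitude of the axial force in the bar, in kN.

P ≈ 172 kN (tensile)

With the walls removed the bar would change length by δ_free = Σ αᵢΔT Lᵢ = 2×10⁻⁶×119×825 + 17.2×10⁻⁶×119×190 = 0.5852 mm.
Since the ends are fixed, an axial force P builds up, equal in every segment, with P · Σ Lᵢ/(AᵢEᵢ) = δ_free.
The series flexibility is Σ Lᵢ/(AᵢEᵢ) = 825/(1900×148×10³) + 190/(2000×199×10³) = 3.411×10⁻⁶ mm/N.
So P = 0.5852 / 3.411×10⁻⁶ = 171.6 kN, tensile.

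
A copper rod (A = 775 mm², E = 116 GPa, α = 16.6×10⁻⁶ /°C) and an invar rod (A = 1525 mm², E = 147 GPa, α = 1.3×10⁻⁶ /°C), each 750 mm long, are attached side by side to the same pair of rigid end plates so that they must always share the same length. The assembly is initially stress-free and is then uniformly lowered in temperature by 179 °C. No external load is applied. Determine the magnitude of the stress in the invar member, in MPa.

Equilibrium of a rigid end plate with no external load gives equal and opposite internal forces ±P in the two members. Since α_{copper} > α_{invar}, cooling drives the copper into tension and the invar into compression.
Compatibility of the two members (thermal + elastic change equal): (α₁ − α₂)ΔT = P·[1/(A₁E₁) + 1/(A₂E₂)].
|α₁ − α₂|·ΔT = 15.3×10⁻⁶ × 179 = 0.002739.
1/(A₁E₁) + 1/(A₂E₂) = 1/(775×116×10³) + 1/(1525×147×10³) = 1.558×10⁻⁸ N⁻¹.
So P = 0.002739 / 1.558×10⁻⁸ = 175.7 kN.
σ_{invar} = P/A₂ = 175700/1525 = 115.2 MPa, compressive.

σ ≈ 115 MPa (compressive)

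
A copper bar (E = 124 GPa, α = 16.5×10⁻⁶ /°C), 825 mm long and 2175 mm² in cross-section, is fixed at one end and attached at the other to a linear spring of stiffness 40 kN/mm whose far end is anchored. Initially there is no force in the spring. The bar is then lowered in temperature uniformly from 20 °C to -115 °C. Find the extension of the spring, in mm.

Free thermal contraction: δ_free = αΔT L = 16.5×10⁻⁶ × 135 × 825 = 1.838 mm.
With a force P in the spring, the elastic change of the bar is PL/(AE) and that of the spring is P/k; compatibility requires their sum to equal δ_free.
P [ L/(AE) + 1/k ] = δ_free → P [ 825/(2175×124×10³) + 1/(40×10³) ] = 1.838.
P = 1.838 / 2.806×10⁻⁵ = 65490 N.
Spring extension = P/k = 65490/(40×10³) = 1.637 mm.

δ ≈ 1.64 mm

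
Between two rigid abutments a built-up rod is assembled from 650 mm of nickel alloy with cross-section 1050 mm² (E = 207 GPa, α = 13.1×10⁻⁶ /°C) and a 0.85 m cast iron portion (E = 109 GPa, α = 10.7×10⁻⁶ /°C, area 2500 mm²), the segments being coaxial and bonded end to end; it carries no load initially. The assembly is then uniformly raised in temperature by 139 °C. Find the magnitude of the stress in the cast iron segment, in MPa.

Free thermal expansion of the whole bar: Σ αᵢΔT Lᵢ = 13.1×10⁻⁶×139×650 + 10.7×10⁻⁶×139×850 = 2.448 mm.
Since the ends are fixed, an axial force P builds up, equal in every segment, with P · Σ Lᵢ/(AᵢEᵢ) = δ_free.
The series flexibility is Σ Lᵢ/(AᵢEᵢ) = 650/(1050×207×10³) + 850/(2500×109×10³) = 6.11×10⁻⁶ mm/N.
So P = 2.448 / 6.11×10⁻⁶ = 400.6 kN, compressive.
σ_{cast iron} = P / A = 400600 / 2500 = 160.3 MPa.

σ ≈ 160 MPa (compressive)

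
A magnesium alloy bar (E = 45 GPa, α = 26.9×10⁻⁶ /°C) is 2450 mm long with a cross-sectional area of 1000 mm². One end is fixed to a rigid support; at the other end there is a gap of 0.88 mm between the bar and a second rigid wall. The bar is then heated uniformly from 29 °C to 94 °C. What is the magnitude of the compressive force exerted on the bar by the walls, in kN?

P ≈ 62.5 kN

If the wall were absent the bar would grow by αΔT L = 26.9×10⁻⁶ × 65 × 2450 = 4.284 mm.
The gap closes (δ_free > 0.88 mm) and the wall then resists a further 4.284 − 0.88 = 3.404 mm of expansion.
So σ = E(δ_free − g)/L = 45×10³ × 3.404/2450 = 62.52 MPa.
P = σA = 62.52 × 1000 = 62.52 kN.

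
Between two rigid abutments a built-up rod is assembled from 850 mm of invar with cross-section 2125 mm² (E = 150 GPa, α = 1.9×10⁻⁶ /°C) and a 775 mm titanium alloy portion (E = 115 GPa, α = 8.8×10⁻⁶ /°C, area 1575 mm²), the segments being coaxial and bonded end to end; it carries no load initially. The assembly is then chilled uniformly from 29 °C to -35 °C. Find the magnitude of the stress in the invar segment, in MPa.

If the supports were absent, the total length change would be Σ αᵢΔT Lᵢ = 1.9×10⁻⁶×64×850 + 8.8×10⁻⁶×64×775 = 0.5398 mm.
Since the ends are fixed, an axial force P builds up, equal in every segment, with P · Σ Lᵢ/(AᵢEᵢ) = δ_free.
Σ Lᵢ/(AᵢEᵢ) = 850/(2125×150×10³) + 775/(1575×115×10³) = 6.945×10⁻⁶ mm/N.
So P = 0.5398 / 6.945×10⁻⁶ = 77.73 kN, tensile.
σ_{invar} = P / A = 77730 / 2125 = 36.58 MPa.

σ ≈ 36.6 MPa (tensile)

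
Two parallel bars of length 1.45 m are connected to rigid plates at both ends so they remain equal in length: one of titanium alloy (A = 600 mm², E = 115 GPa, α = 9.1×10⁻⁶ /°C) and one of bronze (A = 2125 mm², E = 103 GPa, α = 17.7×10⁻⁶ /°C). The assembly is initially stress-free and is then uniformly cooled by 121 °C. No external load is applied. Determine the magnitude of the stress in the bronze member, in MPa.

The bronze has the larger α, so on cooling it would change length more than the titanium alloy if both were free. The rigid plates force a common final length, so the bronze is put into tension and the titanium alloy into compression, with equal and opposite forces P (no external load).
Setting the final lengths equal and cancelling L: (α₁ − α₂)ΔT = P/(A₁E₁) + P/(A₂E₂).
|α₁ − α₂|·ΔT = 8.6×10⁻⁶ × 121 = 0.001041.
1/(A₁E₁) + 1/(A₂E₂) = 1/(600×115×10³) + 1/(2125×103×10³) = 1.906×10⁻⁸ N⁻¹.
P = 0.001041 / 1.906×10⁻⁸ = 54590 N = 54.59 kN.
σ_{bronze} = P/A₂ = 54590/2125 = 25.69 MPa, tensile.

σ ≈ 25.7 MPa (tensile)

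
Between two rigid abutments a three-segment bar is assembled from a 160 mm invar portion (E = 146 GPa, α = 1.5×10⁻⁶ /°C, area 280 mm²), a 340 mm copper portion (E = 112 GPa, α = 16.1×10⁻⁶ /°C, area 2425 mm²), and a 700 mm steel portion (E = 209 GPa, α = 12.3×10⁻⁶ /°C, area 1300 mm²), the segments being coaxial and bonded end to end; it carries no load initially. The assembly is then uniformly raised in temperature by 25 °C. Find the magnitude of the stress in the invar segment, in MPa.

If the supports were absent, the total length change would be Σ αᵢΔT Lᵢ = 1.5×10⁻⁶×25×160 + 16.1×10⁻⁶×25×340 + 12.3×10⁻⁶×25×700 = 0.3581 mm.
Since the ends are fixed, an axial force P builds up, equal in every segment, with P · Σ Lᵢ/(AᵢEᵢ) = δ_free.
The series flexibility is Σ Lᵢ/(AᵢEᵢ) = 160/(280×146×10³) + 340/(2425×112×10³) + 700/(1300×209×10³) = 7.742×10⁻⁶ mm/N.
Hence P = δ_free / Σ(L/AE) = 0.3581/7.742×10⁻⁶ = 46.25 kN (compressive).
σ_{invar} = P / A = 46250 / 280 = 165.2 MPa.

σ ≈ 165 MPa (compressive)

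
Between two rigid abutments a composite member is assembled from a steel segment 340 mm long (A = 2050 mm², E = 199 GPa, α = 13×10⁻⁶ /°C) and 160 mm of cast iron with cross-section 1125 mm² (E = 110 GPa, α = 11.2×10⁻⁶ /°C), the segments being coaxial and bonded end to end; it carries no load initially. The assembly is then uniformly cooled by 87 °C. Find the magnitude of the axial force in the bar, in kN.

If the supports were absent, the total length change would be Σ αᵢΔT Lᵢ = 13×10⁻⁶×87×340 + 11.2×10⁻⁶×87×160 = 0.5404 mm.
The rigid supports impose zero overall length change; the single axial force P common to all segments must satisfy P Σ Lᵢ/(AᵢEᵢ) = δ_free.
The series flexibility is Σ Lᵢ/(AᵢEᵢ) = 340/(2050×199×10³) + 160/(1125×110×10³) = 2.126×10⁻⁶ mm/N.
P = 0.5404 / 2.126×10⁻⁶ = 254200 N = 254.2 kN, tensile.

P ≈ 254 kN (tensile)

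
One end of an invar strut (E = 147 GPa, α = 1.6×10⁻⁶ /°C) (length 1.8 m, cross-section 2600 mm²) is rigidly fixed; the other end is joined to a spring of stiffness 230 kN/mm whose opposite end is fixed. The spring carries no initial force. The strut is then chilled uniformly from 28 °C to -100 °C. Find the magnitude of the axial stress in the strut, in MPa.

σ ≈ 15.7 MPa (tensile)

Free thermal contraction: δ_free = αΔT L = 1.6×10⁻⁶ × 128 × 1800 = 0.3686 mm.
With a force P in the spring, the elastic change of the strut is PL/(AE) and that of the spring is P/k; compatibility requires their sum to equal δ_free.
So P = δ_free / [L/(AE) + 1/k] = 0.3686 / [ 1800/(2600×147×10³) + 1/(230×10³) ].
P = 0.3686 / 9.057×10⁻⁶ = 40700 N.
σ = P/A = 40700/2600 = 15.65 MPa.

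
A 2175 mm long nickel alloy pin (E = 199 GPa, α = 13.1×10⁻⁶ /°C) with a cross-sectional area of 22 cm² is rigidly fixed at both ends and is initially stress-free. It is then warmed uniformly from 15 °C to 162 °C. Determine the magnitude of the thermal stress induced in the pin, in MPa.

With length fixed, the mechanical strain must cancel the thermal strain αΔT = 13.1×10⁻⁶ × 147 = 1925.7×10⁻⁶.
σ = EαΔT = 199×10³ × 13.1×10⁻⁶ × 147 = 383.2 MPa (compressive; the pin is trying to expand).

σ ≈ 383 MPa (compressive)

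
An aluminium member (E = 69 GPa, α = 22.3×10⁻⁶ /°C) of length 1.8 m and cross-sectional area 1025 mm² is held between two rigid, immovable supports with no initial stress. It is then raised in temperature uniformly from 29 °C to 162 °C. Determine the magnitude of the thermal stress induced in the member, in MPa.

σ ≈ 205 MPa (compressive)

The supports are rigid, so the total axial strain is zero. The restrained thermal strain is ε = αΔT = 22.3×10⁻⁶ × 133 = 2965.9×10⁻⁶.
σ = EαΔT = 69×10³ × 22.3×10⁻⁶ × 133 = 204.6 MPa (compressive; the member is trying to expand).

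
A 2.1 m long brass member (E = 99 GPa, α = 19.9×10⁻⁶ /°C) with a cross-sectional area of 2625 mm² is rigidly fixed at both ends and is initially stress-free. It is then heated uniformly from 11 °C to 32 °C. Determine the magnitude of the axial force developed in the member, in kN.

P ≈ 109 kN (compressive)

The ends cannot move, so σ = EαΔT = 99×10³ × 19.9×10⁻⁶ × 21 = 41.37 MPa.
P = AEαΔT = 2625 × 99×10³ × 19.9×10⁻⁶ × 21 = 108.6 kN (compressive).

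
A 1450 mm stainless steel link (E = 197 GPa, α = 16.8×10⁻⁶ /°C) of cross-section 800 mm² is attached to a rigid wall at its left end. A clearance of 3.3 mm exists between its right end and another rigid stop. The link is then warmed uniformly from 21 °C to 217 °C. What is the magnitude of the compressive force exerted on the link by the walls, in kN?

P ≈ 160 kN

Unrestrained expansion: δ_free = αΔT L = 16.8×10⁻⁶ × 196 × 1450 = 4.775 mm.
This exceeds the 3.3 mm gap, so the wall pushes back. The portion of expansion that must be recovered elastically is δ_free − gap = 4.775 − 3.3 = 1.475 mm.
That suppressed elongation corresponds to σ = E·Δ/L = 197×10³ × 1.475/1450 = 200.3 MPa.
Force on the wall = σA = 200.3 × 800 mm² = 160.3 kN.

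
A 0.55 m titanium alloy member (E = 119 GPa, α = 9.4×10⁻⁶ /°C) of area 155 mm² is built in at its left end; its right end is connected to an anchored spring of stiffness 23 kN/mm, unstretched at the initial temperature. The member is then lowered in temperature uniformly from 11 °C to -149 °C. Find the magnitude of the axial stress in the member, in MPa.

Free thermal contraction: δ_free = αΔT L = 9.4×10⁻⁶ × 160 × 550 = 0.8272 mm.
With a force P in the spring, the elastic change of the member is PL/(AE) and that of the spring is P/k; compatibility requires their sum to equal δ_free.
P [ L/(AE) + 1/k ] = δ_free → P [ 550/(155×119×10³) + 1/(23×10³) ] = 0.8272.
P = 0.8272 / 7.33×10⁻⁵ = 11290 N.
σ = P/A = 11290/155 = 72.81 MPa.

σ ≈ 72.8 MPa (tensile)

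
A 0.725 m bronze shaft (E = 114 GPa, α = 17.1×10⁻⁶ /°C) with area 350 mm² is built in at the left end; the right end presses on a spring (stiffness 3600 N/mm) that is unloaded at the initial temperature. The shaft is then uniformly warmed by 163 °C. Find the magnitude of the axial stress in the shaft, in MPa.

Free thermal expansion: δ_free = αΔT L = 17.1×10⁻⁶ × 163 × 725 = 2.021 mm.
Let P be the compressive force at the spring. The shaft shortens elastically by PL/(AE) and the spring compresses by P/k; together these equal δ_free.
P [ L/(AE) + 1/k ] = δ_free → P [ 725/(350×114×10³) + 1/(3600) ] = 2.021.
P = 2.021 / 0.0002959 = 6828 N.
σ = P/A = 6828/350 = 19.51 MPa.

σ ≈ 19.5 MPa (compressive)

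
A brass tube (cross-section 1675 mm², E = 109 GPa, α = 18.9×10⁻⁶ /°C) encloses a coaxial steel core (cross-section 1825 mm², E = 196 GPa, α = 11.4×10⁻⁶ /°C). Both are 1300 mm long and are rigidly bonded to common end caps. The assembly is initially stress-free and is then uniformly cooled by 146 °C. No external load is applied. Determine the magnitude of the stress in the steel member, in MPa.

σ ≈ 72.5 MPa (compressive)

Both members must finish at the same length. With the larger α, the brass tends to over-contract; the plates restrain it, putting the brass in tension and the steel in compression. With no external load the two internal forces are equal and opposite, magnitude P.
Equating the net (thermal + elastic) strains gives |α₁ − α₂|·ΔT = P·[1/(A₁E₁) + 1/(A₂E₂)].
|α₁ − α₂|·ΔT = 7.5×10⁻⁶ × 146 = 0.001095.
1/(A₁E₁) + 1/(A₂E₂) = 1/(1675×109×10³) + 1/(1825×196×10³) = 8.273×10⁻⁹ N⁻¹.
P = 0.001095 / 8.273×10⁻⁹ = 132400 N = 132.4 kN.
σ_{steel} = P/A₂ = 132400/1825 = 72.53 MPa, compressive.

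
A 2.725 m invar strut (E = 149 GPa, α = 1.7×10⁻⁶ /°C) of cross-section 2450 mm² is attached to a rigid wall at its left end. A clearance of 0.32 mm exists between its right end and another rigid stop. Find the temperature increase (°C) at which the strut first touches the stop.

The gap closes when αΔT L = 0.32 mm, since the strut is still unstressed at that instant.
ΔT = 0.32 / (1.7×10⁻⁶ × 2725) = 69.08 °C.

ΔT ≈ 69.1 °C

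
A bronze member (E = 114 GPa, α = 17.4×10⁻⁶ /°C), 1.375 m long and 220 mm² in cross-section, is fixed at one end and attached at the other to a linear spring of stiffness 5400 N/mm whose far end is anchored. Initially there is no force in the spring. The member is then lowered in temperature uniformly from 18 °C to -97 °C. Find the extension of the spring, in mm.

δ ≈ 2.12 mm

The unrestrained thermal change is αΔT L = 17.4×10⁻⁶ × 115 × 1375 = 2.751 mm.
With a force P in the spring, the elastic change of the member is PL/(AE) and that of the spring is P/k; compatibility requires their sum to equal δ_free.
P [ L/(AE) + 1/k ] = δ_free → P [ 1375/(220×114×10³) + 1/(5400) ] = 2.751.
P = 2.751 / 0.00024 = 11460 N.
Spring extension = P/k = 11460/(5400) = 2.123 mm.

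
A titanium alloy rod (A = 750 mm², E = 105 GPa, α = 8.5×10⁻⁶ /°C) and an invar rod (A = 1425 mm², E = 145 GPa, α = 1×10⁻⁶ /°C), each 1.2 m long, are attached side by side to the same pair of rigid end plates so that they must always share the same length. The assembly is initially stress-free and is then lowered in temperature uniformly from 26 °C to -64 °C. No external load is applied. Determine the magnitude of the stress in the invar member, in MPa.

The titanium alloy has the larger α, so on cooling it would change length more than the invar if both were free. The rigid plates force a common final length, so the titanium alloy is put into tension and the invar into compression, with equal and opposite forces P (no external load).
Equating the net (thermal + elastic) strains gives |α₁ − α₂|·ΔT = P·[1/(A₁E₁) + 1/(A₂E₂)].
|α₁ − α₂|·ΔT = 7.5×10⁻⁶ × 90 = 0.000675.
1/(A₁E₁) + 1/(A₂E₂) = 1/(750×105×10³) + 1/(1425×145×10³) = 1.754×10⁻⁸ N⁻¹.
P = 0.000675 / 1.754×10⁻⁸ = 38490 N = 38.49 kN.
σ_{invar} = P/A₂ = 38490/1425 = 27.01 MPa, compressive.

σ ≈ 27 MPa (compressive)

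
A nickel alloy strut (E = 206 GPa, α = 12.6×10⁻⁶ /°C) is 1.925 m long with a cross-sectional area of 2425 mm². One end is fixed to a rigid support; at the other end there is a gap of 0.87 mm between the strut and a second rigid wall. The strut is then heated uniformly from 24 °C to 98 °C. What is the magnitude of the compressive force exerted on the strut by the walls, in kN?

Free thermal elongation = αΔT L = 12.6×10⁻⁶ × 74 × 1925 = 1.795 mm.
After closing the 0.87 mm clearance, 1.795 − 0.87 = 0.9249 mm of expansion remains to be suppressed by the wall.
So σ = E(δ_free − g)/L = 206×10³ × 0.9249/1925 = 98.97 MPa.
P = σA = 98.97 × 2425 = 240 kN.

P ≈ 240 kN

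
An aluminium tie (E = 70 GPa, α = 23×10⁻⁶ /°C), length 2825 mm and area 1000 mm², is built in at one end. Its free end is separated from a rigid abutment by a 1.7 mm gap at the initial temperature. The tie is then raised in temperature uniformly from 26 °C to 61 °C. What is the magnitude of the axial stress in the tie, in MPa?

If the wall were absent the tie would grow by αΔT L = 23×10⁻⁶ × 35 × 2825 = 2.274 mm.
This exceeds the 1.7 mm gap, so the wall pushes back. The portion of expansion that must be recovered elastically is δ_free − gap = 2.274 − 1.7 = 0.5741 mm.
That suppressed elongation corresponds to σ = E·Δ/L = 70×10³ × 0.5741/2825 = 14.23 MPa.

σ ≈ 14.2 MPa (compressive)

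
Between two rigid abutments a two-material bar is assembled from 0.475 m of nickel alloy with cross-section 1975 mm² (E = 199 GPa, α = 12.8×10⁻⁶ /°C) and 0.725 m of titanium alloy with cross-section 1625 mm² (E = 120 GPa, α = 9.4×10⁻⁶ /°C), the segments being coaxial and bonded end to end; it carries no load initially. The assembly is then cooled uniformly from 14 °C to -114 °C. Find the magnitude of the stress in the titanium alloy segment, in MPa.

Free thermal contraction of the whole bar: Σ αᵢΔT Lᵢ = 12.8×10⁻⁶×128×475 + 9.4×10⁻⁶×128×725 = 1.651 mm.
Since the ends are fixed, an axial force P builds up, equal in every segment, with P · Σ Lᵢ/(AᵢEᵢ) = δ_free.
Σ Lᵢ/(AᵢEᵢ) = 475/(1975×199×10³) + 725/(1625×120×10³) = 4.927×10⁻⁶ mm/N.
P = 1.651 / 4.927×10⁻⁶ = 335000 N = 335 kN, tensile.
σ_{titanium alloy} = P / A = 335000 / 1625 = 206.2 MPa.

σ ≈ 206 MPa (tensile)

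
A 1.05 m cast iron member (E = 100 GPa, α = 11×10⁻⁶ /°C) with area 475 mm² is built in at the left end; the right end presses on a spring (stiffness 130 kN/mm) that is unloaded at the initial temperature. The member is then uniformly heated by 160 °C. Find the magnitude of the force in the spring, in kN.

If the spring were absent the member would lengthen by αΔT L = 11×10⁻⁶ × 160 × 1050 = 1.848 mm.
Let P be the compressive force at the spring. The member shortens elastically by PL/(AE) and the spring compresses by P/k; together these equal δ_free.
So P = δ_free / [L/(AE) + 1/k] = 1.848 / [ 1050/(475×100×10³) + 1/(130×10³) ].
P = 1.848 / 2.98×10⁻⁵ = 62020 N.

P ≈ 62 kN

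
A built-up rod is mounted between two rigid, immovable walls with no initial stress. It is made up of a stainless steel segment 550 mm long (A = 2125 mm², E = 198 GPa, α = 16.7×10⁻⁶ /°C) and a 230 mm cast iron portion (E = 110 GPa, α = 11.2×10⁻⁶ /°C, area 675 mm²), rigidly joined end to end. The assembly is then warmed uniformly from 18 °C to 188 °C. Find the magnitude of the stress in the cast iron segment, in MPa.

Free thermal expansion of the whole bar: Σ αᵢΔT Lᵢ = 16.7×10⁻⁶×170×550 + 11.2×10⁻⁶×170×230 = 1.999 mm.
The rigid supports impose zero overall length change; the single axial force P common to all segments must satisfy P Σ Lᵢ/(AᵢEᵢ) = δ_free.
Σ Lᵢ/(AᵢEᵢ) = 550/(2125×198×10³) + 230/(675×110×10³) = 4.405×10⁻⁶ mm/N.
Hence P = δ_free / Σ(L/AE) = 1.999/4.405×10⁻⁶ = 453.9 kN (compressive).
σ_{cast iron} = P / A = 453900 / 675 = 672.4 MPa.

σ ≈ 672 MPa (compressive)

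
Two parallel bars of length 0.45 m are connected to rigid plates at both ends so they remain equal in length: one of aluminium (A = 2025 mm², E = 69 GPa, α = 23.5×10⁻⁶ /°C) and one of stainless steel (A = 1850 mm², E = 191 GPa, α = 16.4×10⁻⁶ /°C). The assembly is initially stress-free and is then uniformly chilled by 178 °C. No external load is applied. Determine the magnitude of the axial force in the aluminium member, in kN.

The aluminium has the larger α, so on cooling it would change length more than the stainless steel if both were free. The rigid plates force a common final length, so the aluminium is put into tension and the stainless steel into compression, with equal and opposite forces P (no external load).
Compatibility of the two members (thermal + elastic change equal): (α₁ − α₂)ΔT = P·[1/(A₁E₁) + 1/(A₂E₂)].
|α₁ − α₂|·ΔT = 7.1×10⁻⁶ × 178 = 0.001264.
1/(A₁E₁) + 1/(A₂E₂) = 1/(2025×69×10³) + 1/(1850×191×10³) = 9.987×10⁻⁹ N⁻¹.
So P = 0.001264 / 9.987×10⁻⁹ = 126.5 kN.

P ≈ 127 kN (tensile in the aluminium)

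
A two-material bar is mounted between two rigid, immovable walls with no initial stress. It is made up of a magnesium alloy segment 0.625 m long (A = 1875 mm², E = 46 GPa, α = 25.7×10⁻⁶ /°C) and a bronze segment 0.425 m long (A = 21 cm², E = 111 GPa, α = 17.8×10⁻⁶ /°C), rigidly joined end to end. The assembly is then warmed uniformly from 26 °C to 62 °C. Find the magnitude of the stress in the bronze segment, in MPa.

σ ≈ 44.7 MPa (compressive)

With the walls removed the bar would change length by δ_free = Σ αᵢΔT Lᵢ = 25.7×10⁻⁶×36×625 + 17.8×10⁻⁶×36×425 = 0.8506 mm.
Since the ends are fixed, an axial force P builds up, equal in every segment, with P · Σ Lᵢ/(AᵢEᵢ) = δ_free.
Σ Lᵢ/(AᵢEᵢ) = 625/(1875×46×10³) + 425/(2100×111×10³) = 9.07×10⁻⁶ mm/N.
P = 0.8506 / 9.07×10⁻⁶ = 93780 N = 93.78 kN, compressive.
σ_{bronze} = P / A = 93780 / 2100 = 44.66 MPa.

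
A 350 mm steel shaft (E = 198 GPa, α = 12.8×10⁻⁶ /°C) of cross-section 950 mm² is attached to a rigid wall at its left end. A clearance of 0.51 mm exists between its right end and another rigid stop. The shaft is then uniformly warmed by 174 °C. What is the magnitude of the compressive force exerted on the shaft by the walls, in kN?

P ≈ 145 kN

Unrestrained expansion: δ_free = αΔT L = 12.8×10⁻⁶ × 174 × 350 = 0.7795 mm.
The gap closes (δ_free > 0.51 mm) and the wall then resists a further 0.7795 − 0.51 = 0.2695 mm of expansion.
Compatibility: PL/(AE) = 0.2695 mm, so σ = P/A = E × (0.2695/350) = 152.5 MPa.
Force on the wall = σA = 152.5 × 950 mm² = 144.8 kN.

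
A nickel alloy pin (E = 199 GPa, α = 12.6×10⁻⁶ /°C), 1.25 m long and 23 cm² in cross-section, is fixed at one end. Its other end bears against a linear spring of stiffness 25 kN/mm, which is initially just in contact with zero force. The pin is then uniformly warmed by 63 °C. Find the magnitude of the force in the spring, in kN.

If the spring were absent the pin would lengthen by αΔT L = 12.6×10⁻⁶ × 63 × 1250 = 0.9922 mm.
With a force P in the spring, the elastic change of the pin is PL/(AE) and that of the spring is P/k; compatibility requires their sum to equal δ_free.
P [ L/(AE) + 1/k ] = δ_free → P [ 1250/(2300×199×10³) + 1/(25×10³) ] = 0.9922.
P = 0.9922 / 4.273×10⁻⁵ = 23220 N.

P ≈ 23.2 kN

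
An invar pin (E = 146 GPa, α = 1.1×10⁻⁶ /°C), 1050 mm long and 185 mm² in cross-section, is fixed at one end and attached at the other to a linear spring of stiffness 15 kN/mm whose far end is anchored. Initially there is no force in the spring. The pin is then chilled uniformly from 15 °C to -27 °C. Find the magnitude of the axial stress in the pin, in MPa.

σ ≈ 2.48 MPa (tensile)

The unrestrained thermal change is αΔT L = 1.1×10⁻⁶ × 42 × 1050 = 0.04851 mm.
Let P be the tensile force in the spring. The pin extends elastically by PL/(AE) and the spring stretches by P/k; together these equal δ_free.
So P = δ_free / [L/(AE) + 1/k] = 0.04851 / [ 1050/(185×146×10³) + 1/(15×10³) ].
P = 0.04851 / 0.0001055 = 459.6 N.
σ = P/A = 459.6/185 = 2.484 MPa.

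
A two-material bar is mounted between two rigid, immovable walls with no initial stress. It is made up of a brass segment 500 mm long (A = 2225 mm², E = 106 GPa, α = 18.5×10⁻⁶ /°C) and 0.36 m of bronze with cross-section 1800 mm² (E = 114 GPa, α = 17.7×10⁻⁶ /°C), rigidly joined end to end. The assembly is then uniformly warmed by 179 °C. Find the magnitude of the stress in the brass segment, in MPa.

With the walls removed the bar would change length by δ_free = Σ αᵢΔT Lᵢ = 18.5×10⁻⁶×179×500 + 17.7×10⁻⁶×179×360 = 2.796 mm.
The walls prevent any net length change, so an axial force P (same in every segment) develops. Compatibility: P · Σ Lᵢ/(AᵢEᵢ) = δ_free.
The series flexibility is Σ Lᵢ/(AᵢEᵢ) = 500/(2225×106×10³) + 360/(1800×114×10³) = 3.874×10⁻⁶ mm/N.
P = 2.796 / 3.874×10⁻⁶ = 721800 N = 721.8 kN, compressive.
σ_{brass} = P / A = 721800 / 2225 = 324.4 MPa.

σ ≈ 324 MPa (compressive)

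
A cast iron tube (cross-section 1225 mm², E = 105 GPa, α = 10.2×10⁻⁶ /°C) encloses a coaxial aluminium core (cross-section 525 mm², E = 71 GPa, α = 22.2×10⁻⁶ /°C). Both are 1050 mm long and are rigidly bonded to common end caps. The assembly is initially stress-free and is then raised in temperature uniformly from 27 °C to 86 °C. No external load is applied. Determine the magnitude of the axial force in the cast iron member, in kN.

Both members must finish at the same length. With the larger α, the aluminium tends to over-expand; the plates restrain it, putting the aluminium in compression and the cast iron in tension. With no external load the two internal forces are equal and opposite, magnitude P.
Setting the final lengths equal and cancelling L: (α₁ − α₂)ΔT = P/(A₁E₁) + P/(A₂E₂).
|α₁ − α₂|·ΔT = 12×10⁻⁶ × 59 = 0.000708.
1/(A₁E₁) + 1/(A₂E₂) = 1/(1225×105×10³) + 1/(525×71×10³) = 3.46×10⁻⁸ N⁻¹.
P = 0.000708 / 3.46×10⁻⁸ = 20460 N = 20.46 kN.

P ≈ 20.5 kN (tensile in the cast iron)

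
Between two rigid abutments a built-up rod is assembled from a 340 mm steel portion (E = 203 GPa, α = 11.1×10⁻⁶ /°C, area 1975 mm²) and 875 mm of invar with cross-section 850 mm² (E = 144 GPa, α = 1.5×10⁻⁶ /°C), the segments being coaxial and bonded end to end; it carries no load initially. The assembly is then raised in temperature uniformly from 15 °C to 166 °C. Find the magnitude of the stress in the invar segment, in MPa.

σ ≈ 113 MPa (compressive)

Free thermal expansion of the whole bar: Σ αᵢΔT Lᵢ = 11.1×10⁻⁶×151×340 + 1.5×10⁻⁶×151×875 = 0.7681 mm.
The walls prevent any net length change, so an axial force P (same in every segment) develops. Compatibility: P · Σ Lᵢ/(AᵢEᵢ) = δ_free.
The series flexibility is Σ Lᵢ/(AᵢEᵢ) = 340/(1975×203×10³) + 875/(850×144×10³) = 7.997×10⁻⁶ mm/N.
So P = 0.7681 / 7.997×10⁻⁶ = 96.05 kN, compressive.
σ_{invar} = P / A = 96050 / 850 = 113 MPa.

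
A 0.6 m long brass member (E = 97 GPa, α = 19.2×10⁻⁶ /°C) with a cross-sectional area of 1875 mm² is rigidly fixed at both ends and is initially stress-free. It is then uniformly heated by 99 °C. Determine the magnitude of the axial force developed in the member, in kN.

With zero net strain, σ = E·αΔT = 97 GPa × 19.2×10⁻⁶ × 99 = 184.4 MPa.
Then P = σA = 184.4 × 1875 mm² = 345.7 kN, compressive.

P ≈ 346 kN (compressive)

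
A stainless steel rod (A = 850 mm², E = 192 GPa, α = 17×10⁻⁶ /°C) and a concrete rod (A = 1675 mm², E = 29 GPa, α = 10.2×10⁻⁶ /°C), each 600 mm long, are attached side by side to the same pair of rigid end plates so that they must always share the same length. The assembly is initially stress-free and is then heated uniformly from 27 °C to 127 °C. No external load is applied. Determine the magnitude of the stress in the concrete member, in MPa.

σ ≈ 15.2 MPa (tensile)

Equilibrium of a rigid end plate with no external load gives equal and opposite internal forces ±P in the two members. Since α_{stainless steel} > α_{concrete}, heating drives the stainless steel into compression and the concrete into tension.
Compatibility of the two members (thermal + elastic change equal): (α₁ − α₂)ΔT = P·[1/(A₁E₁) + 1/(A₂E₂)].
|α₁ − α₂|·ΔT = 6.8×10⁻⁶ × 100 = 0.00068.
1/(A₁E₁) + 1/(A₂E₂) = 1/(850×192×10³) + 1/(1675×29×10³) = 2.671×10⁻⁸ N⁻¹.
So P = 0.00068 / 2.671×10⁻⁸ = 25.45 kN.
σ_{concrete} = P/A₂ = 25450/1675 = 15.2 MPa, tensile.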